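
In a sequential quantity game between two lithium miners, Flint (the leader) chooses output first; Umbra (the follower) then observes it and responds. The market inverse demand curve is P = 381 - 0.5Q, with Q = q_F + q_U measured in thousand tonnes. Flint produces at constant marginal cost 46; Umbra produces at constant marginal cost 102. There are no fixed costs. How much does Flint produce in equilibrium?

Solve by backward induction. Given q_F, the follower Umbra maximises π_U = (381 - (1/2)q_F - (1/2)q_U)q_U - 102q_U.
∂π_U/∂q_U = 279 - (1/2)q_F - q_U = 0 gives the reaction function q_U = (279 - (1/2)q_F).
Flint substitutes q_U(q_F) into its own profit: π_F = q_F(381 - (1/2)q_F - (279 - (1/2)q_F)/2) - 46q_F = (483/2 - (1/4)q_F)q_F - 46q_F.
Maximising: ∂π_F/∂q_F = 391/2 - (1/2)q_F = 0, giving q_F = 391.
Then q_U = (279 - (1/2)·391) = 167/2.

391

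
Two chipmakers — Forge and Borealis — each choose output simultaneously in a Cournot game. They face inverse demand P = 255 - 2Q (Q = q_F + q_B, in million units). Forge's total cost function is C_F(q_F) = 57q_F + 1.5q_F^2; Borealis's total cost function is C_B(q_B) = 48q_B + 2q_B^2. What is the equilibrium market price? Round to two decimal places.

169.50

Forge's profit: π_F = (255 - 2Q)q_F - (57q_F + (3/2)q_F²). Setting ∂π_F/∂q_F = 0: 198 - 7q_F - 2(q_B) = 0.
Borealis's first-order condition: 207 - 8q_B - 2(q_F) = 0.
Best responses: q_F = (198 - 2q_B)/7, q_B = (207 - 2q_F)/8.
Solving the pair: q_F = 45/2, q_B = 81/4.
Total output Q = 171/4, so price P = 255 - 2·(171/4) = 339/2.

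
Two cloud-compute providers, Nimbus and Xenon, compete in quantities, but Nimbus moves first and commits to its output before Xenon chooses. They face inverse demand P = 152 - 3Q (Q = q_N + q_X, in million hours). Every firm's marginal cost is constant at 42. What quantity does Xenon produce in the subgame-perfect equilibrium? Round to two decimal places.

9.17

The follower Xenon best-responds to any q_N: π_X = (152 - 3Q)q_X - 42q_X.
Follower FOC: 110 - 3q_N - 6q_X = 0, so q_X(q_N) = (110 - 3q_N)/6.
The leader anticipates this reaction. Substituting into P = 152 - 3Q gives P = 97 - (3/2)q_N, so π_N = (97 - (3/2)q_N)q_N - 42q_N.
Maximising: ∂π_N/∂q_N = 55 - 3q_N = 0, giving q_N = 55/3.
Then q_X = (110 - 3·(55/3))/6 = 55/6.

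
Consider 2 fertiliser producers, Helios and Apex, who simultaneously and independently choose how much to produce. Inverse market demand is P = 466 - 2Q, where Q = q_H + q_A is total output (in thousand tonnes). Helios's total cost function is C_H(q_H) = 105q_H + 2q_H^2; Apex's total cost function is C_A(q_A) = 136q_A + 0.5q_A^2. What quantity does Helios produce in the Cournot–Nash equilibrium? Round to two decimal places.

Helios's profit: π_H = (466 - 2Q)q_H - (105q_H + 2q_H²). Setting ∂π_H/∂q_H = 0: 361 - 8q_H - 2(q_A) = 0.
Apex's first-order condition: 330 - 5q_A - 2(q_H) = 0.
Rearranging gives the reaction functions q_H = (361 - 2q_A)/8 and q_A = (330 - 2q_H)/5.
Solving the pair: q_H = 1145/36, q_A = 959/18.

31.81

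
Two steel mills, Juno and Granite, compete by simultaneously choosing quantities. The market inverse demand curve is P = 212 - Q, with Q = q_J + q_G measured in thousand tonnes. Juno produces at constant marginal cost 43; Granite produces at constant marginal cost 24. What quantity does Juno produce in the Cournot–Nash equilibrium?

Juno's profit: π_J = (212 - Q)q_J - (43q_J). Setting ∂π_J/∂q_J = 0: 169 - 2q_J - (q_G) = 0.
Granite's first-order condition: 188 - 2q_G - (q_J) = 0.
Best responses: q_J = (169 - q_G)/2, q_G = (188 - q_J)/2.
Substituting one into the other gives q_J = 50 and q_G = 69.

50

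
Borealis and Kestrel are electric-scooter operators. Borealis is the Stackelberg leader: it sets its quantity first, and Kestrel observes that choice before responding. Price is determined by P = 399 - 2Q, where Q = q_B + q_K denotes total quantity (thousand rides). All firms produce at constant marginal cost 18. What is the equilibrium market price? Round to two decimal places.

Solve by backward induction. Given q_B, the follower Kestrel maximises π_K = (399 - 2q_B - 2q_K)q_K - 18q_K.
Follower FOC: 381 - 2q_B - 4q_K = 0, so q_K(q_B) = (381 - 2q_B)/4.
The leader anticipates this reaction. Substituting into P = 399 - 2Q gives P = 417/2 - q_B, so π_B = (417/2 - q_B)q_B - 18q_B.
Leader FOC: 381/2 - 2q_B = 0, so q_B = 381/4.
Then q_K = (381 - 2·(381/4))/4 = 381/8.
Total output Q = 1143/8, so price P = 399 - 2·(1143/8) = 453/4.

113.25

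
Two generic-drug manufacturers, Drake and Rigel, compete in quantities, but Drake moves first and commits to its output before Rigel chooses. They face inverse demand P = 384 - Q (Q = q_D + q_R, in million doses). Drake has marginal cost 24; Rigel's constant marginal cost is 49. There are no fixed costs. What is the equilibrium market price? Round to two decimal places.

120.25

The follower Rigel best-responds to any q_D: π_R = (384 - Q)q_R - 49q_R.
Follower FOC: 335 - q_D - 2q_R = 0, so q_R(q_D) = (335 - q_D)/2.
Drake substitutes q_R(q_D) into its own profit: π_D = q_D(384 - q_D - (335 - q_D)/2) - 24q_D = (433/2 - (1/2)q_D)q_D - 24q_D.
The leader's first-order condition 385/2 - q_D = 0 yields q_D = 385/2.
Then q_R = (335 - 385/2)/2 = 285/4.
Total output Q = 1055/4, so price P = 384 - 1055/4 = 481/4.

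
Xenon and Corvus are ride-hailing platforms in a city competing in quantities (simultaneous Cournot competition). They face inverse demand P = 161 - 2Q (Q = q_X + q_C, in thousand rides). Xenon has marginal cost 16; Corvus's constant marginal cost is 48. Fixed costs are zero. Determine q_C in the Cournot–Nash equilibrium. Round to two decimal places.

13.50

Xenon's profit: π_X = (161 - 2Q)q_X - (16q_X). Setting ∂π_X/∂q_X = 0: 145 - 4q_X - 2(q_C) = 0.
Corvus's first-order condition: 113 - 4q_C - 2(q_X) = 0.
So q_X = (145 - 2q_C)/4 and q_C = (113 - 2q_X)/4.
Solving the pair: q_X = 59/2, q_C = 27/2.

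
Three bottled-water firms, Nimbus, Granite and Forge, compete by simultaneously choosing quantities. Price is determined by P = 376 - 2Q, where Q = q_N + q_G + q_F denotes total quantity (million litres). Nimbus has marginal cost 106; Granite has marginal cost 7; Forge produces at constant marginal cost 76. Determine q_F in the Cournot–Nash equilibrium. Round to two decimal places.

32.63

Nimbus's profit: π_N = (376 - 2Q)q_N - (106q_N). Setting ∂π_N/∂q_N = 0: 270 - 4q_N - 2(q_G + q_F) = 0.
Granite's first-order condition: 369 - 4q_G - 2(q_N + q_F) = 0.
Forge's first-order condition: 300 - 4q_F - 2(q_N + q_G) = 0.
Summing all 3 equations gives 939 − 8Q = 0, hence Q = 939/8.
Back-substituting: q_N = (270 − 939/4)/2 = 141/8, q_G = (369 − 939/4)/2 = 537/8, q_F = (300 − 939/4)/2 = 261/8.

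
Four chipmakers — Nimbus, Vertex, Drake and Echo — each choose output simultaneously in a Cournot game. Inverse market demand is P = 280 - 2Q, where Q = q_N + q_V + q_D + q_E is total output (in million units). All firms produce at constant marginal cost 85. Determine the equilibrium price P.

Each firm earns π_i = (280 - 2Q)q_i - 85q_i.
First-order condition (treating rivals' output as given): 195 - 4q_i - 2·Σ_{j≠i} q_j = 0.
By symmetry each firm produces the same amount; substituting Σ_{j≠i} q_j = 3q_i yields q_i = 195/10 = 39/2.
Total output Q = 78, so price P = 280 - 2·78 = 124.

124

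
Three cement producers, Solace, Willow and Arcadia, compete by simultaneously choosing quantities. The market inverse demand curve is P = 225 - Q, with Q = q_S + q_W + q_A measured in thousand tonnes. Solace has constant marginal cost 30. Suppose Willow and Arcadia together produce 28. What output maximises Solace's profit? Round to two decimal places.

83.50

With rivals' combined output fixed at 28, Solace's profit is π_S = (225 - 28 - q_S)q_S - (30q_S) = (197 - q_S)q_S - (30q_S).
∂π_S/∂q_S = 167 - 2q_S = 0, so q_S = 167/2.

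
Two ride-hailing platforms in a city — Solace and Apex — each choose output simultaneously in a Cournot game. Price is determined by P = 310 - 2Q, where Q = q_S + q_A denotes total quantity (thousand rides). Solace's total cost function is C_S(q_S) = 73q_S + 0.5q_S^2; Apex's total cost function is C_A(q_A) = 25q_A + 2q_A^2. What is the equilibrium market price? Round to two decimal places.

Solace's profit: π_S = (310 - 2Q)q_S - (73q_S + (1/2)q_S²). Setting ∂π_S/∂q_S = 0: 237 - 5q_S - 2(q_A) = 0.
Apex's profit: π_A = (310 - 2Q)q_A - (25q_A + 2q_A²). Setting ∂π_A/∂q_A = 0: 285 - 8q_A - 2(q_S) = 0.
Rearranging gives the reaction functions q_S = (237 - 2q_A)/5 and q_A = (285 - 2q_S)/8.
Substituting one into the other gives q_S = 221/6 and q_A = 317/12.
Total output Q = 253/4, so price P = 310 - 2·(253/4) = 367/2.

183.50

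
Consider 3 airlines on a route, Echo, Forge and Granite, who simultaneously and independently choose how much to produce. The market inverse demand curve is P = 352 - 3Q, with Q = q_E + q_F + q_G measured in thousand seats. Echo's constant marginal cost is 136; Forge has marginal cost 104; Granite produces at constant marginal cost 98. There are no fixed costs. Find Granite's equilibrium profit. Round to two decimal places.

1850.08

Echo's profit: π_E = (352 - 3Q)q_E - (136q_E). Setting ∂π_E/∂q_E = 0: 216 - 6q_E - 3(q_F + q_G) = 0.
Forge's profit: π_F = (352 - 3Q)q_F - (104q_F). Setting ∂π_F/∂q_F = 0: 248 - 6q_F - 3(q_E + q_G) = 0.
Granite's first-order condition: 254 - 6q_G - 3(q_E + q_F) = 0.
Summing all 3 equations gives 718 − 12Q = 0, hence Q = 359/6.
Back-substituting: q_E = (216 − 359/2)/3 = 73/6, q_F = (248 − 359/2)/3 = 137/6, q_G = (254 − 359/2)/3 = 149/6.
Price P = 352 - 3·(359/6) = 345/2.
Granite's profit: (345/2 - 98)·(149/6) = 1850.0833.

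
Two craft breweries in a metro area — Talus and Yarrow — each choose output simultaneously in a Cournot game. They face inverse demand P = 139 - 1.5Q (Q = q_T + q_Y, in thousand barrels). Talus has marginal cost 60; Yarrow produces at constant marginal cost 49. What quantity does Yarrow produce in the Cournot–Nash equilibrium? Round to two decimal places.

Talus's profit: π_T = (139 - 1.5Q)q_T - (60q_T). Setting ∂π_T/∂q_T = 0: 79 - 3q_T - (3/2)(q_Y) = 0.
Yarrow's first-order condition: 90 - 3q_Y - (3/2)(q_T) = 0.
Best responses: q_T = (79 - (3/2)q_Y)/3, q_Y = (90 - (3/2)q_T)/3.
Solving the pair: q_T = 136/9, q_Y = 202/9.

22.44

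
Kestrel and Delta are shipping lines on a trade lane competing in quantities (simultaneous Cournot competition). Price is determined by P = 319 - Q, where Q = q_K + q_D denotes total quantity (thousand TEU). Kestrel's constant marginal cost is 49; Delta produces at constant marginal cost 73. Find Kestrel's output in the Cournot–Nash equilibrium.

98

Kestrel's profit: π_K = (319 - Q)q_K - (49q_K). Setting ∂π_K/∂q_K = 0: 270 - 2q_K - (q_D) = 0.
Delta's first-order condition: 246 - 2q_D - (q_K) = 0.
Rearranging gives the reaction functions q_K = (270 - q_D)/2 and q_D = (246 - q_K)/2.
Substituting one into the other gives q_K = 98 and q_D = 74.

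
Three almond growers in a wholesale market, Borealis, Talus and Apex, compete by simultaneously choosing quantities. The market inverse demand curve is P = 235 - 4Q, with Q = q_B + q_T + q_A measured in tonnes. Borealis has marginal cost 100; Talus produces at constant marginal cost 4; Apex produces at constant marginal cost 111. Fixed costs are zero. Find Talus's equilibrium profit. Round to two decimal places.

2943.06

Borealis's profit: π_B = (235 - 4Q)q_B - (100q_B). Setting ∂π_B/∂q_B = 0: 135 - 8q_B - 4(q_T + q_A) = 0.
Talus's first-order condition: 231 - 8q_T - 4(q_B + q_A) = 0.
Apex's first-order condition: 124 - 8q_A - 4(q_B + q_T) = 0.
Adding the 3 first-order conditions: 490 − 16Q = 0, so Q = 245/8.
Back-substituting: q_B = (135 − 245/2)/4 = 25/8, q_T = (231 − 245/2)/4 = 217/8, q_A = (124 − 245/2)/4 = 3/8.
Price P = 235 - 4·(245/8) = 225/2.
Talus's profit: (225/2 - 4)·(217/8) = 2943.0625.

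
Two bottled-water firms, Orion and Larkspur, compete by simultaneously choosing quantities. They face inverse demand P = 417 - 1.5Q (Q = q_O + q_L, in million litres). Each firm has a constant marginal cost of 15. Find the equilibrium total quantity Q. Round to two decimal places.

Each firm earns π_i = (417 - 1.5Q)q_i - 15q_i.
Setting ∂π_i/∂q_i = 0 with rivals' quantities fixed: 402 - 3q_i - (3/2)q_j = 0.
By symmetry each firm produces the same amount; substituting q_j = q_i yields q_i = 402/(9/2) = 268/3.
Total output Q = 268/3 + 268/3 = 536/3.

178.67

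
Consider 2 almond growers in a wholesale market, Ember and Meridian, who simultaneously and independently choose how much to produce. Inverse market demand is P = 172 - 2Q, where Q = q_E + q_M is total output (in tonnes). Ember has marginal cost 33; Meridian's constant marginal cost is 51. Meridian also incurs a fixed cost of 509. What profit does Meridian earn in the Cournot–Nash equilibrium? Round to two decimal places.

Ember's profit: π_E = (172 - 2Q)q_E - (33q_E). Setting ∂π_E/∂q_E = 0: 139 - 4q_E - 2(q_M) = 0.
Meridian's profit: π_M = (172 - 2Q)q_M - (51q_M). Setting ∂π_M/∂q_M = 0: 121 - 4q_M - 2(q_E) = 0.
Rearranging gives the reaction functions q_E = (139 - 2q_M)/4 and q_M = (121 - 2q_E)/4.
Solving the pair: q_E = 157/6, q_M = 103/6.
Price P = 172 - 2·(130/3) = 256/3.
Meridian's profit: (256/3 - 51)·(103/6) - 509 = 1447/18.

80.39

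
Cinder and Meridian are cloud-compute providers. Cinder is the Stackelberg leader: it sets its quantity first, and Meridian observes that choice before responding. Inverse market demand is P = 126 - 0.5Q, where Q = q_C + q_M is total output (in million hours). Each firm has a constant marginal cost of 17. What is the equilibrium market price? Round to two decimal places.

44.25

The follower Meridian best-responds to any q_C: π_M = (126 - 0.5Q)q_M - 17q_M.
∂π_M/∂q_M = 109 - (1/2)q_C - q_M = 0 gives the reaction function q_M = (109 - (1/2)q_C).
Cinder substitutes q_M(q_C) into its own profit: π_C = q_C(126 - (1/2)q_C - (109 - (1/2)q_C)/2) - 17q_C = (143/2 - (1/4)q_C)q_C - 17q_C.
The leader's first-order condition 109/2 - (1/2)q_C = 0 yields q_C = 109.
Then q_M = (109 - (1/2)·109) = 109/2.
Total output Q = 327/2, so price P = 126 - (1/2)·(327/2) = 177/4.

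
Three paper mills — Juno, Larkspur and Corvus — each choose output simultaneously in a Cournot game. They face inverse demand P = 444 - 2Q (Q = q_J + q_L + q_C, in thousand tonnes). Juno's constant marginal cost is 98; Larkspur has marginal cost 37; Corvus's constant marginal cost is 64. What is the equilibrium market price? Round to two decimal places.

Juno's profit: π_J = (444 - 2Q)q_J - (98q_J). Setting ∂π_J/∂q_J = 0: 346 - 4q_J - 2(q_L + q_C) = 0.
Larkspur's first-order condition: 407 - 4q_L - 2(q_J + q_C) = 0.
Corvus's profit: π_C = (444 - 2Q)q_C - (64q_C). Setting ∂π_C/∂q_C = 0: 380 - 4q_C - 2(q_J + q_L) = 0.
Summing all 3 equations gives 1133 − 8Q = 0, hence Q = 1133/8.
Back-substituting: q_J = (346 − 1133/4)/2 = 251/8, q_L = (407 − 1133/4)/2 = 495/8, q_C = (380 − 1133/4)/2 = 387/8.
Total output Q = 1133/8, so price P = 444 - 2·(1133/8) = 643/4.

160.75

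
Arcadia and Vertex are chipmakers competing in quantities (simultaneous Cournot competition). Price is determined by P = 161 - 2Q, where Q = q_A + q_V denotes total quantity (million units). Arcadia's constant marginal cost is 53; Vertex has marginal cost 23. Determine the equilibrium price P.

Arcadia's profit: π_A = (161 - 2Q)q_A - (53q_A). Setting ∂π_A/∂q_A = 0: 108 - 4q_A - 2(q_V) = 0.
Vertex's first-order condition: 138 - 4q_V - 2(q_A) = 0.
Best responses: q_A = (108 - 2q_V)/4, q_V = (138 - 2q_A)/4.
Substituting one into the other gives q_A = 13 and q_V = 28.
Total output Q = 41, so price P = 161 - 2·41 = 79.

79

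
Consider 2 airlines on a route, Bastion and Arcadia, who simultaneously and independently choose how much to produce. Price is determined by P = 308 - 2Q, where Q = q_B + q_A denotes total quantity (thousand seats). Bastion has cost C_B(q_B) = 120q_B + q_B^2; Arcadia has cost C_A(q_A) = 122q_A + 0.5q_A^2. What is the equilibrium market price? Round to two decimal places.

207.38

Bastion's profit: π_B = (308 - 2Q)q_B - (120q_B + q_B²). Setting ∂π_B/∂q_B = 0: 188 - 6q_B - 2(q_A) = 0.
Arcadia's first-order condition: 186 - 5q_A - 2(q_B) = 0.
Best responses: q_B = (188 - 2q_A)/6, q_A = (186 - 2q_B)/5.
Solving the pair: q_B = 284/13, q_A = 370/13.
Total output Q = 654/13, so price P = 308 - 2·(654/13) = 207.3846.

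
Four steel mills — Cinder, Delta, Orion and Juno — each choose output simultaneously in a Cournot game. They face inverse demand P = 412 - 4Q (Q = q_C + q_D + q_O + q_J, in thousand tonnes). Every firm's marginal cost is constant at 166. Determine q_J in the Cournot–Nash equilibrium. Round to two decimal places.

12.30

Each firm earns π_i = (412 - 4Q)q_i - 166q_i.
First-order condition (treating rivals' output as given): 246 - 8q_i - 4·Σ_{j≠i} q_j = 0.
With identical firms every q_j equals q_i, so Σ_{j≠i} q_j = 3q_i and 246 = 20q_i, giving q_i = 123/10.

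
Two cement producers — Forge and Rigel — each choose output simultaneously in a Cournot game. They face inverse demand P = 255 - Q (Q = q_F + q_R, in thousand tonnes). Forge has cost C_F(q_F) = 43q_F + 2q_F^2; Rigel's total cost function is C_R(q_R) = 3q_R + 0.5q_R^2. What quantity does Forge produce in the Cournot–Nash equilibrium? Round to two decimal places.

22.59

Forge's profit: π_F = (255 - Q)q_F - (43q_F + 2q_F²). Setting ∂π_F/∂q_F = 0: 212 - 6q_F - (q_R) = 0.
Rigel's first-order condition: 252 - 3q_R - (q_F) = 0.
Rearranging gives the reaction functions q_F = (212 - q_R)/6 and q_R = (252 - q_F)/3.
Solving the pair: q_F = 384/17, q_R = 1300/17.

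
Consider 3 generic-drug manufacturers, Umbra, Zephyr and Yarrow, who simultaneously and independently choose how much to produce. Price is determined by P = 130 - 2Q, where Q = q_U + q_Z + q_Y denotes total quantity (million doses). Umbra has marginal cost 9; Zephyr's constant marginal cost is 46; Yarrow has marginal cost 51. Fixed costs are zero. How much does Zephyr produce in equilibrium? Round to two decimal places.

Umbra's profit: π_U = (130 - 2Q)q_U - (9q_U). Setting ∂π_U/∂q_U = 0: 121 - 4q_U - 2(q_Z + q_Y) = 0.
Zephyr's first-order condition: 84 - 4q_Z - 2(q_U + q_Y) = 0.
Yarrow's profit: π_Y = (130 - 2Q)q_Y - (51q_Y). Setting ∂π_Y/∂q_Y = 0: 79 - 4q_Y - 2(q_U + q_Z) = 0.
Adding the 3 first-order conditions: 284 − 8Q = 0, so Q = 71/2.
Back-substituting: q_U = (121 − 71)/2 = 25, q_Z = (84 − 71)/2 = 13/2, q_Y = (79 − 71)/2 = 4.

6.50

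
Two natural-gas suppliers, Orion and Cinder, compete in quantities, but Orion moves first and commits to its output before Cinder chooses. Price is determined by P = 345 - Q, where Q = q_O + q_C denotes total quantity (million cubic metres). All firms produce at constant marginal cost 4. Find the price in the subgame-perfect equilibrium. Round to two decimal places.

89.25

Solve by backward induction. Given q_O, the follower Cinder maximises π_C = (345 - q_O - q_C)q_C - 4q_C.
∂π_C/∂q_C = 341 - q_O - 2q_C = 0 gives the reaction function q_C = (341 - q_O)/2.
The leader anticipates this reaction. Substituting into P = 345 - Q gives P = 349/2 - (1/2)q_O, so π_O = (349/2 - (1/2)q_O)q_O - 4q_O.
Maximising: ∂π_O/∂q_O = 341/2 - q_O = 0, giving q_O = 341/2.
Then q_C = (341 - 341/2)/2 = 341/4.
Total output Q = 1023/4, so price P = 345 - 1023/4 = 357/4.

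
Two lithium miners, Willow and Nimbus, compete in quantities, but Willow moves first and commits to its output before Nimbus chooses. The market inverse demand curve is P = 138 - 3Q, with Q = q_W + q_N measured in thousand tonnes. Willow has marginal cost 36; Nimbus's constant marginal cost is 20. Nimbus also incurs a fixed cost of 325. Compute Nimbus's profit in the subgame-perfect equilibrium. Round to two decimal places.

The follower Nimbus best-responds to any q_W: π_N = (138 - 3Q)q_N - 20q_N.
Follower FOC: 118 - 3q_W - 6q_N = 0, so q_N(q_W) = (118 - 3q_W)/6.
The leader anticipates this reaction. Substituting into P = 138 - 3Q gives P = 79 - (3/2)q_W, so π_W = (79 - (3/2)q_W)q_W - 36q_W.
Maximising: ∂π_W/∂q_W = 43 - 3q_W = 0, giving q_W = 43/3.
Then q_N = (118 - 3·(43/3))/6 = 25/2.
Price P = 138 - 3·(161/6) = 115/2.
Nimbus's profit: (115/2 - 20)·(25/2) - 325 = 575/4.

143.75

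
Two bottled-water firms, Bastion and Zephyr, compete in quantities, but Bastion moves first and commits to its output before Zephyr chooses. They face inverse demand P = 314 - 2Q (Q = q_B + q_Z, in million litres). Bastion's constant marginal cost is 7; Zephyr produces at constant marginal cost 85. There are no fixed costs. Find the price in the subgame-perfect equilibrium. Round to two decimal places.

103.25

The follower Zephyr best-responds to any q_B: π_Z = (314 - 2Q)q_Z - 85q_Z.
Setting the follower's marginal profit to zero, 229 - 2q_B - 4q_Z = 0, i.e. q_Z = (229 - 2q_B)/4.
The leader anticipates this reaction. Substituting into P = 314 - 2Q gives P = 399/2 - q_B, so π_B = (399/2 - q_B)q_B - 7q_B.
The leader's first-order condition 385/2 - 2q_B = 0 yields q_B = 385/4.
Then q_Z = (229 - 2·(385/4))/4 = 73/8.
Total output Q = 843/8, so price P = 314 - 2·(843/8) = 413/4.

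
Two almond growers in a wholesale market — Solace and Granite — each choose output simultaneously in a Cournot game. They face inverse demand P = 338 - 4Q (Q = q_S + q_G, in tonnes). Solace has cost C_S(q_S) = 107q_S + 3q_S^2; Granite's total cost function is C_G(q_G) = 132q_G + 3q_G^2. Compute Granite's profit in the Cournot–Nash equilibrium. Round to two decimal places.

Solace's profit: π_S = (338 - 4Q)q_S - (107q_S + 3q_S²). Setting ∂π_S/∂q_S = 0: 231 - 14q_S - 4(q_G) = 0.
Granite's profit: π_G = (338 - 4Q)q_G - (132q_G + 3q_G²). Setting ∂π_G/∂q_G = 0: 206 - 14q_G - 4(q_S) = 0.
Best responses: q_S = (231 - 4q_G)/14, q_G = (206 - 4q_S)/14.
Substituting one into the other gives q_S = 241/18 and q_G = 98/9.
Price P = 338 - 4·(437/18) = 240.8889.
Granite's profit: 240.8889·(98/9) - 132·(98/9) - 3(98/9)² = 829.9753.

829.98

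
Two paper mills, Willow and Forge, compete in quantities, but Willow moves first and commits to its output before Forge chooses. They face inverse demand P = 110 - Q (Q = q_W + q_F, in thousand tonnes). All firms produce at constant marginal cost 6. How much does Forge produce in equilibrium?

26

The follower Forge best-responds to any q_W: π_F = (110 - Q)q_F - 6q_F.
Follower FOC: 104 - q_W - 2q_F = 0, so q_F(q_W) = (104 - q_W)/2.
The leader anticipates this reaction. Substituting into P = 110 - Q gives P = 58 - (1/2)q_W, so π_W = (58 - (1/2)q_W)q_W - 6q_W.
Leader FOC: 52 - q_W = 0, so q_W = 52.
Then q_F = (104 - 52)/2 = 26.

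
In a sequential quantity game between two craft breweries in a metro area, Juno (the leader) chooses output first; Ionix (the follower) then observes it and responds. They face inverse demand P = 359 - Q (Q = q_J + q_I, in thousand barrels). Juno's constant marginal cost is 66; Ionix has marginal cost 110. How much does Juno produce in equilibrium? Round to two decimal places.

The follower Ionix best-responds to any q_J: π_I = (359 - Q)q_I - 110q_I.
∂π_I/∂q_I = 249 - q_J - 2q_I = 0 gives the reaction function q_I = (249 - q_J)/2.
The leader anticipates this reaction. Substituting into P = 359 - Q gives P = 469/2 - (1/2)q_J, so π_J = (469/2 - (1/2)q_J)q_J - 66q_J.
The leader's first-order condition 337/2 - q_J = 0 yields q_J = 337/2.
Then q_I = (249 - 337/2)/2 = 161/4.

168.50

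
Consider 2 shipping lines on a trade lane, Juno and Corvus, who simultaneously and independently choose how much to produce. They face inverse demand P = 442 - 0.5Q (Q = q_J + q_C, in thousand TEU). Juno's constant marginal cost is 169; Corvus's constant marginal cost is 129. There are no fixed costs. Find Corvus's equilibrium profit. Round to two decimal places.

Juno's profit: π_J = (442 - 0.5Q)q_J - (169q_J). Setting ∂π_J/∂q_J = 0: 273 - q_J - (1/2)(q_C) = 0.
Corvus's profit: π_C = (442 - 0.5Q)q_C - (129q_C). Setting ∂π_C/∂q_C = 0: 313 - q_C - (1/2)(q_J) = 0.
Best responses: q_J = (273 - (1/2)q_C), q_C = (313 - (1/2)q_J).
Substituting one into the other gives q_J = 466/3 and q_C = 706/3.
Price P = 442 - (1/2)·(1172/3) = 740/3.
Corvus's profit: (740/3 - 129)·(706/3) = 27690.8889.

27690.89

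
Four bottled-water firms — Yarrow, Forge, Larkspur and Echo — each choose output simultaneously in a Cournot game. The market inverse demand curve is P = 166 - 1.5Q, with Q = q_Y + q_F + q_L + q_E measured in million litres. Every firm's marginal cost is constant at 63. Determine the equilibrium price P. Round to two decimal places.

83.60

A representative firm's profit is π_i = q_i(166 - 1.5Q) - 63q_i.
Setting ∂π_i/∂q_i = 0 with rivals' quantities fixed: 103 - 3q_i - (3/2)·Σ_{j≠i} q_j = 0.
By symmetry each firm produces the same amount; substituting Σ_{j≠i} q_j = 3q_i yields q_i = 103/(15/2) = 206/15.
Total output Q = 824/15, so price P = 166 - (3/2)·(824/15) = 418/5.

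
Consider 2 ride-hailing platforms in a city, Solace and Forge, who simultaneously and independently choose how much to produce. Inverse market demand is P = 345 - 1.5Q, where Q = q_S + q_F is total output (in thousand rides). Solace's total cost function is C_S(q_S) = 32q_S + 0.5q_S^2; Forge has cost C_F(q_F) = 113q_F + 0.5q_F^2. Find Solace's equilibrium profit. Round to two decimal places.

8644.93

Solace's profit: π_S = (345 - 1.5Q)q_S - (32q_S + (1/2)q_S²). Setting ∂π_S/∂q_S = 0: 313 - 4q_S - (3/2)(q_F) = 0.
Forge's first-order condition: 232 - 4q_F - (3/2)(q_S) = 0.
Best responses: q_S = (313 - (3/2)q_F)/4, q_F = (232 - (3/2)q_S)/4.
Solving the pair: q_S = 65.7455, q_F = 1834/55.
Price P = 345 - (3/2)·(1090/11) = 196.3636.
Solace's profit: 196.3636·65.7455 - 32·65.7455 - (1/2)·65.7455² = 8644.9296.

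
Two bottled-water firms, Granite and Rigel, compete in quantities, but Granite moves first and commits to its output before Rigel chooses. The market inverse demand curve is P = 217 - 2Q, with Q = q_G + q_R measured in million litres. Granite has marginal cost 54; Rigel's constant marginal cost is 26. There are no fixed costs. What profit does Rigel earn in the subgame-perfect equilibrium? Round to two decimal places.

Solve by backward induction. Given q_G, the follower Rigel maximises π_R = (217 - 2q_G - 2q_R)q_R - 26q_R.
Follower FOC: 191 - 2q_G - 4q_R = 0, so q_R(q_G) = (191 - 2q_G)/4.
The leader anticipates this reaction. Substituting into P = 217 - 2Q gives P = 243/2 - q_G, so π_G = (243/2 - q_G)q_G - 54q_G.
Maximising: ∂π_G/∂q_G = 135/2 - 2q_G = 0, giving q_G = 135/4.
Then q_R = (191 - 2·(135/4))/4 = 247/8.
Price P = 217 - 2·(517/8) = 351/4.
Rigel's profit: (351/4 - 26)·(247/8) = 1906.5313.

1906.53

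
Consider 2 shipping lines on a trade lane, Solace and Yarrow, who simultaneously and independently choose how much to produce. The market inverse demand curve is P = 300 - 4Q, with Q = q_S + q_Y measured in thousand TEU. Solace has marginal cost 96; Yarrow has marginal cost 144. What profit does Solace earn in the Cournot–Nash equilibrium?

1764

Solace's profit: π_S = (300 - 4Q)q_S - (96q_S). Setting ∂π_S/∂q_S = 0: 204 - 8q_S - 4(q_Y) = 0.
Yarrow's first-order condition: 156 - 8q_Y - 4(q_S) = 0.
Best responses: q_S = (204 - 4q_Y)/8, q_Y = (156 - 4q_S)/8.
Substituting one into the other gives q_S = 21 and q_Y = 9.
Price P = 300 - 4·30 = 180.
Solace's profit: (180 - 96)·21 = 1764.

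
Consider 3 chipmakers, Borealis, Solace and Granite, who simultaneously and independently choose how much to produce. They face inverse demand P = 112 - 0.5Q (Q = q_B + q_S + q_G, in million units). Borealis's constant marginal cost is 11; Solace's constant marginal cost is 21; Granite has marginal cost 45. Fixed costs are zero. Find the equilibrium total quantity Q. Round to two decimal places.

129.50

Borealis's profit: π_B = (112 - 0.5Q)q_B - (11q_B). Setting ∂π_B/∂q_B = 0: 101 - q_B - (1/2)(q_S + q_G) = 0.
Solace's profit: π_S = (112 - 0.5Q)q_S - (21q_S). Setting ∂π_S/∂q_S = 0: 91 - q_S - (1/2)(q_B + q_G) = 0.
Granite's profit: π_G = (112 - 0.5Q)q_G - (45q_G). Setting ∂π_G/∂q_G = 0: 67 - q_G - (1/2)(q_B + q_S) = 0.
Adding the 3 first-order conditions: 259 − 2Q = 0, so Q = 259/2.
Back-substituting: q_B = (101 − 259/4)/(1/2) = 145/2, q_S = (91 − 259/4)/(1/2) = 105/2, q_G = (67 − 259/4)/(1/2) = 9/2.
Total output Q = 145/2 + 105/2 + 9/2 = 259/2.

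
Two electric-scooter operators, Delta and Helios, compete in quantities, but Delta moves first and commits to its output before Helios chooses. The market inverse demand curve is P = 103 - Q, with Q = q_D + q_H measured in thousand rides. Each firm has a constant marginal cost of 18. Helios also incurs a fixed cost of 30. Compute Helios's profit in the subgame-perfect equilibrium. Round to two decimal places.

The follower Helios best-responds to any q_D: π_H = (103 - Q)q_H - 18q_H.
Setting the follower's marginal profit to zero, 85 - q_D - 2q_H = 0, i.e. q_H = (85 - q_D)/2.
The leader anticipates this reaction. Substituting into P = 103 - Q gives P = 121/2 - (1/2)q_D, so π_D = (121/2 - (1/2)q_D)q_D - 18q_D.
The leader's first-order condition 85/2 - q_D = 0 yields q_D = 85/2.
Then q_H = (85 - 85/2)/2 = 85/4.
Price P = 103 - 255/4 = 157/4.
Helios's profit: (157/4 - 18)·(85/4) - 30 = 421.5625.

421.56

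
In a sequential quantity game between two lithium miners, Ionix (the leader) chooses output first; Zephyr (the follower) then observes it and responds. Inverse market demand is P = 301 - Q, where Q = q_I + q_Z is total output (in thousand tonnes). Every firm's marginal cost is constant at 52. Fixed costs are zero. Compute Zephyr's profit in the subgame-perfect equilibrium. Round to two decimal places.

3875.06

Solve by backward induction. Given q_I, the follower Zephyr maximises π_Z = (301 - q_I - q_Z)q_Z - 52q_Z.
Setting the follower's marginal profit to zero, 249 - q_I - 2q_Z = 0, i.e. q_Z = (249 - q_I)/2.
The leader anticipates this reaction. Substituting into P = 301 - Q gives P = 353/2 - (1/2)q_I, so π_I = (353/2 - (1/2)q_I)q_I - 52q_I.
Leader FOC: 249/2 - q_I = 0, so q_I = 249/2.
Then q_Z = (249 - 249/2)/2 = 249/4.
Price P = 301 - 747/4 = 457/4.
Zephyr's profit: (457/4 - 52)·(249/4) = 3875.0625.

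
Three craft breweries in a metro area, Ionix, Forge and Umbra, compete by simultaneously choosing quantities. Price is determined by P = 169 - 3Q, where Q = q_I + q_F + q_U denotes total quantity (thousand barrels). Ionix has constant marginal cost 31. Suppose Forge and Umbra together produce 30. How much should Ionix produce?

With rivals' combined output fixed at 30, Ionix's profit is π_I = (169 - 3·30 - 3q_I)q_I - (31q_I) = (79 - 3q_I)q_I - (31q_I).
∂π_I/∂q_I = 48 - 6q_I = 0, so q_I = 8.

8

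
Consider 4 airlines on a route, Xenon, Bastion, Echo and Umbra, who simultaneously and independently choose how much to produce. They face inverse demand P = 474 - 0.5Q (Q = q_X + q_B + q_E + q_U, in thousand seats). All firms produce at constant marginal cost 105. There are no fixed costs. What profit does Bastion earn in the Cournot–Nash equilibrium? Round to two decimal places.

Each firm earns π_i = (474 - 0.5Q)q_i - 105q_i.
Setting ∂π_i/∂q_i = 0 with rivals' quantities fixed: 369 - q_i - (1/2)·Σ_{j≠i} q_j = 0.
With identical firms every q_j equals q_i, so Σ_{j≠i} q_j = 3q_i and 369 = (5/2)q_i, giving q_i = 738/5.
Price P = 474 - (1/2)·590.4000 = 894/5.
Bastion's profit: (894/5 - 105)·(738/5) = 10892.8800.

10892.88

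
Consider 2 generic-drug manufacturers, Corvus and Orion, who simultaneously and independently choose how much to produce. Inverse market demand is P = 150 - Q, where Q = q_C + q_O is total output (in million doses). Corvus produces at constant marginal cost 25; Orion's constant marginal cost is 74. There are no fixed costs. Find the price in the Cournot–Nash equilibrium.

83

Corvus's profit: π_C = (150 - Q)q_C - (25q_C). Setting ∂π_C/∂q_C = 0: 125 - 2q_C - (q_O) = 0.
Orion's profit: π_O = (150 - Q)q_O - (74q_O). Setting ∂π_O/∂q_O = 0: 76 - 2q_O - (q_C) = 0.
So q_C = (125 - q_O)/2 and q_O = (76 - q_C)/2.
Substituting one into the other gives q_C = 58 and q_O = 9.
Total output Q = 67, so price P = 150 - 67 = 83.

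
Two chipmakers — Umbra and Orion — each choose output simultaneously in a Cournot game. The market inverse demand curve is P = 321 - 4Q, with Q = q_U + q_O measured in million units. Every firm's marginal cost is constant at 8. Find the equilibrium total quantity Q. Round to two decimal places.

Each firm earns π_i = (321 - 4Q)q_i - 8q_i.
First-order condition (treating rivals' output as given): 313 - 8q_i - 4q_j = 0.
By symmetry each firm produces the same amount; substituting q_j = q_i yields q_i = 313/12.
Total output Q = 313/12 + 313/12 = 313/6.

52.17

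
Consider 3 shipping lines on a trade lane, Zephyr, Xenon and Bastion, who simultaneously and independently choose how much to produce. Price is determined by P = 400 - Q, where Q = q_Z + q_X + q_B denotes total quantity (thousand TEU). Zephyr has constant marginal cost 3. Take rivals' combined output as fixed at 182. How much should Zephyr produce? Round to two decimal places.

With rivals' combined output fixed at 182, Zephyr's profit is π_Z = (400 - 182 - q_Z)q_Z - (3q_Z) = (218 - q_Z)q_Z - (3q_Z).
∂π_Z/∂q_Z = 215 - 2q_Z = 0, so q_Z = 215/2.

107.50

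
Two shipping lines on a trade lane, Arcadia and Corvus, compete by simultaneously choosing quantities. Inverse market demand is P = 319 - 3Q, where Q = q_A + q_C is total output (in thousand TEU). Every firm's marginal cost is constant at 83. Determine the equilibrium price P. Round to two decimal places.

161.67

Each firm earns π_i = (319 - 3Q)q_i - 83q_i.
First-order condition (treating rivals' output as given): 236 - 6q_i - 3q_j = 0.
By symmetry each firm produces the same amount; substituting q_j = q_i yields q_i = 236/9.
Total output Q = 472/9, so price P = 319 - 3·(472/9) = 485/3.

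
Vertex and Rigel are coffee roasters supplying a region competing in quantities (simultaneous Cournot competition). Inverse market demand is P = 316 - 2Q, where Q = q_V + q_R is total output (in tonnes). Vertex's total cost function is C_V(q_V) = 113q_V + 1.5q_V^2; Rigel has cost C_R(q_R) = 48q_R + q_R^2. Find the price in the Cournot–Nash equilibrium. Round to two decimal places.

Vertex's profit: π_V = (316 - 2Q)q_V - (113q_V + (3/2)q_V²). Setting ∂π_V/∂q_V = 0: 203 - 7q_V - 2(q_R) = 0.
Rigel's profit: π_R = (316 - 2Q)q_R - (48q_R + q_R²). Setting ∂π_R/∂q_R = 0: 268 - 6q_R - 2(q_V) = 0.
Rearranging gives the reaction functions q_V = (203 - 2q_R)/7 and q_R = (268 - 2q_V)/6.
Substituting one into the other gives q_V = 341/19 and q_R = 735/19.
Total output Q = 1076/19, so price P = 316 - 2·(1076/19) = 202.7368.

202.74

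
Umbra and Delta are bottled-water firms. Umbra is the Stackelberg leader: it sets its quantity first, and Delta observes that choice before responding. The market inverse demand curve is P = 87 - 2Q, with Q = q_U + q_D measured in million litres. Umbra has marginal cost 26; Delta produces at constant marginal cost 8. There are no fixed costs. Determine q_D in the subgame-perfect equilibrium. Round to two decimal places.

The follower Delta best-responds to any q_U: π_D = (87 - 2Q)q_D - 8q_D.
Follower FOC: 79 - 2q_U - 4q_D = 0, so q_D(q_U) = (79 - 2q_U)/4.
The leader anticipates this reaction. Substituting into P = 87 - 2Q gives P = 95/2 - q_U, so π_U = (95/2 - q_U)q_U - 26q_U.
Leader FOC: 43/2 - 2q_U = 0, so q_U = 43/4.
Then q_D = (79 - 2·(43/4))/4 = 115/8.

14.38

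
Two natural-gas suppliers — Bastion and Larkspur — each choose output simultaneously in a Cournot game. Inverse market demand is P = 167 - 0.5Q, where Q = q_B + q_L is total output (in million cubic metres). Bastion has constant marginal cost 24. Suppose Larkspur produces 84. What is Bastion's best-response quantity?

With the rival's output fixed at 84, Bastion's profit is π_B = (167 - (1/2)·84 - (1/2)q_B)q_B - (24q_B) = (125 - (1/2)q_B)q_B - (24q_B).
∂π_B/∂q_B = 101 - q_B = 0, so q_B = 101.

101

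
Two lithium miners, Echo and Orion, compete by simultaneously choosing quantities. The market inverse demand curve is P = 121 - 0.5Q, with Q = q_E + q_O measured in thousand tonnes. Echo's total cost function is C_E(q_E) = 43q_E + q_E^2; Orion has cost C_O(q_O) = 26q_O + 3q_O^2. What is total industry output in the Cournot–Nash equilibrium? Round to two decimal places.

Echo's profit: π_E = (121 - 0.5Q)q_E - (43q_E + q_E²). Setting ∂π_E/∂q_E = 0: 78 - 3q_E - (1/2)(q_O) = 0.
Orion's first-order condition: 95 - 7q_O - (1/2)(q_E) = 0.
Rearranging gives the reaction functions q_E = (78 - (1/2)q_O)/3 and q_O = (95 - (1/2)q_E)/7.
Solving the pair: q_E = 1994/83, q_O = 984/83.
Total output Q = 1994/83 + 984/83 = 35.8795.

35.88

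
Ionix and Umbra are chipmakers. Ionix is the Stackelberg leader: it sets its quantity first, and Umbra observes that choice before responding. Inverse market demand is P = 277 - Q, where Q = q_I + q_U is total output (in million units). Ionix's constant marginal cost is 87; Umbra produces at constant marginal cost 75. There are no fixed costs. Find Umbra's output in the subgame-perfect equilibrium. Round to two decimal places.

Solve by backward induction. Given q_I, the follower Umbra maximises π_U = (277 - q_I - q_U)q_U - 75q_U.
Setting the follower's marginal profit to zero, 202 - q_I - 2q_U = 0, i.e. q_U = (202 - q_I)/2.
Ionix substitutes q_U(q_I) into its own profit: π_I = q_I(277 - q_I - (202 - q_I)/2) - 87q_I = (176 - (1/2)q_I)q_I - 87q_I.
The leader's first-order condition 89 - q_I = 0 yields q_I = 89.
Then q_U = (202 - 89)/2 = 113/2.

56.50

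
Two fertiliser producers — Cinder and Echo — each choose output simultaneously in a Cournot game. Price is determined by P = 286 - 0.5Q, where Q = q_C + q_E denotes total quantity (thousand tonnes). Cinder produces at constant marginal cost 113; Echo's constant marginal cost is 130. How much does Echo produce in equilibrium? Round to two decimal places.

Cinder's profit: π_C = (286 - 0.5Q)q_C - (113q_C). Setting ∂π_C/∂q_C = 0: 173 - q_C - (1/2)(q_E) = 0.
Echo's first-order condition: 156 - q_E - (1/2)(q_C) = 0.
Best responses: q_C = (173 - (1/2)q_E), q_E = (156 - (1/2)q_C).
Substituting one into the other gives q_C = 380/3 and q_E = 278/3.

92.67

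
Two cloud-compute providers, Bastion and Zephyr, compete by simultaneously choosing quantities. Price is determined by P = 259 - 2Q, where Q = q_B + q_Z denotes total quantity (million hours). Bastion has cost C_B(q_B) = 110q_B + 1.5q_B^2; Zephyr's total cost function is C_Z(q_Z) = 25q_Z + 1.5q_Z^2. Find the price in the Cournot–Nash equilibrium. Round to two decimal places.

173.89

Bastion's profit: π_B = (259 - 2Q)q_B - (110q_B + (3/2)q_B²). Setting ∂π_B/∂q_B = 0: 149 - 7q_B - 2(q_Z) = 0.
Zephyr's first-order condition: 234 - 7q_Z - 2(q_B) = 0.
So q_B = (149 - 2q_Z)/7 and q_Z = (234 - 2q_B)/7.
Solving the pair: q_B = 115/9, q_Z = 268/9.
Total output Q = 383/9, so price P = 259 - 2·(383/9) = 1565/9.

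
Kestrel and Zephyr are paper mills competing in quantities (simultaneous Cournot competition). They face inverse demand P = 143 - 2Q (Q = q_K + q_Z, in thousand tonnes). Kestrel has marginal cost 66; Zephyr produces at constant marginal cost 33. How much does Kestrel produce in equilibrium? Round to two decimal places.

7.33

Kestrel's profit: π_K = (143 - 2Q)q_K - (66q_K). Setting ∂π_K/∂q_K = 0: 77 - 4q_K - 2(q_Z) = 0.
Zephyr's profit: π_Z = (143 - 2Q)q_Z - (33q_Z). Setting ∂π_Z/∂q_Z = 0: 110 - 4q_Z - 2(q_K) = 0.
Best responses: q_K = (77 - 2q_Z)/4, q_Z = (110 - 2q_K)/4.
Substituting one into the other gives q_K = 22/3 and q_Z = 143/6.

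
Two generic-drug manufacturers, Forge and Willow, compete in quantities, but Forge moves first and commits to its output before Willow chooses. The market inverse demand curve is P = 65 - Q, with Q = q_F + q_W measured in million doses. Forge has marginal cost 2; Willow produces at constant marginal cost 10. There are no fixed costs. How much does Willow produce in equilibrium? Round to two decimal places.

9.75

The follower Willow best-responds to any q_F: π_W = (65 - Q)q_W - 10q_W.
∂π_W/∂q_W = 55 - q_F - 2q_W = 0 gives the reaction function q_W = (55 - q_F)/2.
The leader anticipates this reaction. Substituting into P = 65 - Q gives P = 75/2 - (1/2)q_F, so π_F = (75/2 - (1/2)q_F)q_F - 2q_F.
Maximising: ∂π_F/∂q_F = 71/2 - q_F = 0, giving q_F = 71/2.
Then q_W = (55 - 71/2)/2 = 39/4.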